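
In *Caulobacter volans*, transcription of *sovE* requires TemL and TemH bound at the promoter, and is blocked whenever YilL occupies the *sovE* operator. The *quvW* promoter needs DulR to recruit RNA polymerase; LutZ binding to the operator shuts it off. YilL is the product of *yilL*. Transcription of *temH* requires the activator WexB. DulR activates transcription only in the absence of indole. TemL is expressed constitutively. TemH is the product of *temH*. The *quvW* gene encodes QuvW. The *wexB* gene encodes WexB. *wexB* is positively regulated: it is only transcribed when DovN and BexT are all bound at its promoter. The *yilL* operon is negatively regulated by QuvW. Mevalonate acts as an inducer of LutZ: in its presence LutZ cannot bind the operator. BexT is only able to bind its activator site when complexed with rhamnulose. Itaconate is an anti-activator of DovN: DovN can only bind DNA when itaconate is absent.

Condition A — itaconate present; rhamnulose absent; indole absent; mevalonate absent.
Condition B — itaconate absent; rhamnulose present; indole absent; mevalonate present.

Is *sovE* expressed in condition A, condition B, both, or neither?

B only

Condition A:
TemL is produced constitutively and is active.
Itaconate is present, so DovN is inactive.
Rhamnulose is absent, so BexT is inactive.
Required activator DovN is absent, so *wexB* is not transcribed.
So WexB is not produced.
Required activator WexB is absent, so *temH* is not transcribed.
So TemH is not produced.
Indole is absent, so DulR is active.
Mevalonate is absent, so LutZ is active.
With repressor LutZ bound, *quvW* is not transcribed.
So QuvW is not produced.
With no repressor bound, *yilL* is transcribed.
So YilL is produced and active.
With repressor YilL bound, *sovE* is not transcribed.
→ *sovE* is OFF in A.
Condition B:
TemL is produced constitutively and is active.
Itaconate is absent, so DovN is active.
Rhamnulose is present, so BexT is active.
No repressor is bound and DovN and BexT are active, so *wexB* is transcribed.
So WexB is produced and active.
No repressor is bound and WexB is active, so *temH* is transcribed.
So TemH is produced and active.
Indole is absent, so DulR is active.
Mevalonate is present, so LutZ is inactive.
No repressor is bound and DulR is active, so *quvW* is transcribed.
So QuvW is produced and active.
With repressor QuvW bound, *yilL* is not transcribed.
So YilL is not produced.
No repressor is bound and TemL and TemH are active, so *sovE* is transcribed.
→ *sovE* is ON in B.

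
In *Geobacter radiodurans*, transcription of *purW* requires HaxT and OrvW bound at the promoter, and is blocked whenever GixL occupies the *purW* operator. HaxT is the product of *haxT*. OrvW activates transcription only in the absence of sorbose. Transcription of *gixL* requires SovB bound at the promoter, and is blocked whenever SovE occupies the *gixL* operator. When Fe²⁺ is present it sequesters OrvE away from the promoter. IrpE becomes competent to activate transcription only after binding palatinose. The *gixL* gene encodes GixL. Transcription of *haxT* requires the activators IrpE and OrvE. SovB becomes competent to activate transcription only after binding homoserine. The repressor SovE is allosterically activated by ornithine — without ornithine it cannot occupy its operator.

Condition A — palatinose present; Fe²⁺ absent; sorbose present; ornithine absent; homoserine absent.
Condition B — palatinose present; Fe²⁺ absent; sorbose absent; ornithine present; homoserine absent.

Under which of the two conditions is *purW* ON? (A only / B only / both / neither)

Condition A:
Palatinose is present, so IrpE is active.
Fe²⁺ is absent, so OrvE is active.
No repressor is bound and IrpE and OrvE are active, so *haxT* is transcribed.
So HaxT is produced and active.
Sorbose is present, so OrvW is inactive.
Ornithine is absent, so SovE is inactive.
Homoserine is absent, so SovB is inactive.
Required activator SovB is absent, so *gixL* is not transcribed.
So GixL is not produced.
Required activator OrvW is absent, so *purW* is not transcribed.
→ *purW* is OFF in A.
Condition B:
Palatinose is present, so IrpE is active.
Fe²⁺ is absent, so OrvE is active.
No repressor is bound and IrpE and OrvE are active, so *haxT* is transcribed.
So HaxT is produced and active.
Sorbose is absent, so OrvW is active.
Ornithine is present, so SovE is active.
Homoserine is absent, so SovB is inactive.
With repressor SovE bound, *gixL* is not transcribed.
So GixL is not produced.
No repressor is bound and HaxT and OrvW are active, so *purW* is transcribed.
→ *purW* is ON in B.

B only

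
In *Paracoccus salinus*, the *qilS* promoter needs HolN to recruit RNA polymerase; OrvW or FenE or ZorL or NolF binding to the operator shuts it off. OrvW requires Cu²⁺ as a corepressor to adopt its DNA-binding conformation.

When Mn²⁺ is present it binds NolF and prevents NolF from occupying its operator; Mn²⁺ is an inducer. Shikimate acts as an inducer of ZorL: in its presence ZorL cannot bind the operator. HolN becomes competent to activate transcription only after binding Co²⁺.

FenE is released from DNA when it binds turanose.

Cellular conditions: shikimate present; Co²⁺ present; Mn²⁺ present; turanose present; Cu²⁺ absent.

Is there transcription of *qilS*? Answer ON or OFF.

Cu²⁺ is absent, so OrvW is inactive.
Co²⁺ is present, so HolN is active.
Turanose is present, so FenE is inactive.
Shikimate is present, so ZorL is inactive.
Mn²⁺ is present, so NolF is inactive.
No repressor is bound and HolN is active, so *qilS* is transcribed.

ON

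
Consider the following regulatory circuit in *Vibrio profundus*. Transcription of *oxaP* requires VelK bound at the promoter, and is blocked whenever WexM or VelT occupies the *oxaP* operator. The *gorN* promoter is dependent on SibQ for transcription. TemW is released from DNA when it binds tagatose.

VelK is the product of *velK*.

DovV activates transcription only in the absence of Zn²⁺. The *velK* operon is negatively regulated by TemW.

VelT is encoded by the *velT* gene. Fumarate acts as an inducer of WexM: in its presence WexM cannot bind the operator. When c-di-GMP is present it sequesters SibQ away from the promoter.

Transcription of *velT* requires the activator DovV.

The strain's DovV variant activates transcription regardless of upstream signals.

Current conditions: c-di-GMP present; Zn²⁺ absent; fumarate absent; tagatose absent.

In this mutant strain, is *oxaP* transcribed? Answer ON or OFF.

OFF

Fumarate is absent, so WexM is active.
Tagatose is absent, so TemW is active.
With repressor TemW bound, *velK* is not transcribed.
So VelK is not produced.
DovV is constitutively active in this strain.
No repressor is bound and DovV is active, so *velT* is transcribed.
So VelT is produced and active.
With repressor WexM bound, *oxaP* is not transcribed.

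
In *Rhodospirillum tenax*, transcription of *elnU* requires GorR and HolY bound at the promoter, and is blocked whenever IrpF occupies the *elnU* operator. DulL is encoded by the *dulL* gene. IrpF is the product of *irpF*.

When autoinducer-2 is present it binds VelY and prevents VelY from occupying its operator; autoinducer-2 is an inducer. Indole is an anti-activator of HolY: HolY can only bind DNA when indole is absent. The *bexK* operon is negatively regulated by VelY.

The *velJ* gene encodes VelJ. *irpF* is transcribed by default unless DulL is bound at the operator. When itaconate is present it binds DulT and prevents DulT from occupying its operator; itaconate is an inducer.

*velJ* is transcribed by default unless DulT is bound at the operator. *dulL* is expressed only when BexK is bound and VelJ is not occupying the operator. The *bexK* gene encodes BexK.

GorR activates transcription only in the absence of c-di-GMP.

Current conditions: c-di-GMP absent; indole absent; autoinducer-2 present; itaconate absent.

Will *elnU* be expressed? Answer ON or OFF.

ON

c-di-GMP is absent, so GorR is active.
Autoinducer-2 is present, so VelY is inactive.
With no repressor bound, *bexK* is transcribed.
So BexK is produced and active.
Itaconate is absent, so DulT is active.
With repressor DulT bound, *velJ* is not transcribed.
So VelJ is not produced.
No repressor is bound and BexK is active, so *dulL* is transcribed.
So DulL is produced and active.
With repressor DulL bound, *irpF* is not transcribed.
So IrpF is not produced.
Indole is absent, so HolY is active.
No repressor is bound and GorR and HolY are active, so *elnU* is transcribed.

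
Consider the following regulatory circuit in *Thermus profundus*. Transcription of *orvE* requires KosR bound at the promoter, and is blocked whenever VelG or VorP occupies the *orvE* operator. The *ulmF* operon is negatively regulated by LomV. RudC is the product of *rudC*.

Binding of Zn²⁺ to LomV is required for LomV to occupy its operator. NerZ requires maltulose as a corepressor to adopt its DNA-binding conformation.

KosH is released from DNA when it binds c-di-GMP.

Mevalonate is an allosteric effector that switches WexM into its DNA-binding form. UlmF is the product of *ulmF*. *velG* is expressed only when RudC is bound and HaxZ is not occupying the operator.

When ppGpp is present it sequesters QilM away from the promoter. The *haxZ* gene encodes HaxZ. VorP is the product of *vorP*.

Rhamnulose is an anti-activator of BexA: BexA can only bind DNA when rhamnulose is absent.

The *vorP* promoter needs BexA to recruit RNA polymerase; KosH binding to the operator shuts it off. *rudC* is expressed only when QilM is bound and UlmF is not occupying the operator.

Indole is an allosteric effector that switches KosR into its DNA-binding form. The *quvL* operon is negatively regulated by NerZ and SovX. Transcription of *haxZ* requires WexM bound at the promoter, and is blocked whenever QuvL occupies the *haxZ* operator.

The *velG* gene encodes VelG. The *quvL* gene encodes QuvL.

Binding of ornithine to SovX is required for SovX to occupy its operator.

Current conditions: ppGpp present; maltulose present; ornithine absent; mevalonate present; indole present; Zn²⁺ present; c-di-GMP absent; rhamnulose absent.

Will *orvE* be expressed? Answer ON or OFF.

ppGpp is present, so QilM is inactive.
Zn²⁺ is present, so LomV is active.
With repressor LomV bound, *ulmF* is not transcribed.
So UlmF is not produced.
Required activator QilM is absent, so *rudC* is not transcribed.
So RudC is not produced.
Maltulose is present, so NerZ is active.
Ornithine is absent, so SovX is inactive.
With repressor NerZ bound, *quvL* is not transcribed.
So QuvL is not produced.
Mevalonate is present, so WexM is active.
No repressor is bound and WexM is active, so *haxZ* is transcribed.
So HaxZ is produced and active.
With repressor HaxZ bound, *velG* is not transcribed.
So VelG is not produced.
Indole is present, so KosR is active.
Rhamnulose is absent, so BexA is active.
c-di-GMP is absent, so KosH is active.
With repressor KosH bound, *vorP* is not transcribed.
So VorP is not produced.
No repressor is bound and KosR is active, so *orvE* is transcribed.

ON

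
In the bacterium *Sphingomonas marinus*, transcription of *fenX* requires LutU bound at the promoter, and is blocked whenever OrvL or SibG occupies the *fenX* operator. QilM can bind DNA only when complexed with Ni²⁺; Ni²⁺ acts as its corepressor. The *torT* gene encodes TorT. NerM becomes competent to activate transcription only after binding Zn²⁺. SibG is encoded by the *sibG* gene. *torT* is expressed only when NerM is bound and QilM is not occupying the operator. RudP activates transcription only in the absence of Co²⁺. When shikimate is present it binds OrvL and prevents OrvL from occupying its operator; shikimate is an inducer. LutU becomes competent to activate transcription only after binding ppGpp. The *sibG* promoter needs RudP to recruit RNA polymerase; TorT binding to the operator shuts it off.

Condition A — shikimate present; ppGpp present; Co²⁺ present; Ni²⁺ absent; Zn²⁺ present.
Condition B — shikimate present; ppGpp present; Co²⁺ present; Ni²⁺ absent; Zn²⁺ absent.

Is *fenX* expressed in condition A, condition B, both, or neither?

Condition A:
Shikimate is present, so OrvL is inactive.
ppGpp is present, so LutU is active.
Co²⁺ is present, so RudP is inactive.
Ni²⁺ is absent, so QilM is inactive.
Zn²⁺ is present, so NerM is active.
No repressor is bound and NerM is active, so *torT* is transcribed.
So TorT is produced and active.
With repressor TorT bound, *sibG* is not transcribed.
So SibG is not produced.
No repressor is bound and LutU is active, so *fenX* is transcribed.
→ *fenX* is ON in A.
Condition B:
Shikimate is present, so OrvL is inactive.
ppGpp is present, so LutU is active.
Co²⁺ is present, so RudP is inactive.
Ni²⁺ is absent, so QilM is inactive.
Zn²⁺ is absent, so NerM is inactive.
Required activator NerM is absent, so *torT* is not transcribed.
So TorT is not produced.
Required activator RudP is absent, so *sibG* is not transcribed.
So SibG is not produced.
No repressor is bound and LutU is active, so *fenX* is transcribed.
→ *fenX* is ON in B.

both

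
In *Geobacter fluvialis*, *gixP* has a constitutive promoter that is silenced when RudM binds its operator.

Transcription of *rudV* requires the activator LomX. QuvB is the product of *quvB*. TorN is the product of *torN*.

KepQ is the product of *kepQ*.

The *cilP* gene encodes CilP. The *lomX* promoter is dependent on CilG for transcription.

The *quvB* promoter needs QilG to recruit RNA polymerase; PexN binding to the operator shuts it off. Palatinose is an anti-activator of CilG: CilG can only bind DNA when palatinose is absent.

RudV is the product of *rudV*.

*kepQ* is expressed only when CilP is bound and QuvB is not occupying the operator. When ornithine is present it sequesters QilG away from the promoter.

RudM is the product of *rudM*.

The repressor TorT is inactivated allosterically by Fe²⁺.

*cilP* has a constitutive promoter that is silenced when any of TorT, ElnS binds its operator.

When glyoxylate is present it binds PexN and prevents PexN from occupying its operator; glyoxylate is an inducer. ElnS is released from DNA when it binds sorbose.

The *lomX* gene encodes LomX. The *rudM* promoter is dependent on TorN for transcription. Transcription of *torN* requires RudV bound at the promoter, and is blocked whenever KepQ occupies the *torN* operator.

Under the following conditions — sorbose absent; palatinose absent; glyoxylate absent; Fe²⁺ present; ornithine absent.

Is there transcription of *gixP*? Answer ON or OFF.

OFF

Glyoxylate is absent, so PexN is active.
Ornithine is absent, so QilG is active.
With repressor PexN bound, *quvB* is not transcribed.
So QuvB is not produced.
Fe²⁺ is present, so TorT is inactive.
Sorbose is absent, so ElnS is active.
With repressor ElnS bound, *cilP* is not transcribed.
So CilP is not produced.
Required activator CilP is absent, so *kepQ* is not transcribed.
So KepQ is not produced.
Palatinose is absent, so CilG is active.
No repressor is bound and CilG is active, so *lomX* is transcribed.
So LomX is produced and active.
No repressor is bound and LomX is active, so *rudV* is transcribed.
So RudV is produced and active.
No repressor is bound and RudV is active, so *torN* is transcribed.
So TorN is produced and active.
No repressor is bound and TorN is active, so *rudM* is transcribed.
So RudM is produced and active.
With repressor RudM bound, *gixP* is not transcribed.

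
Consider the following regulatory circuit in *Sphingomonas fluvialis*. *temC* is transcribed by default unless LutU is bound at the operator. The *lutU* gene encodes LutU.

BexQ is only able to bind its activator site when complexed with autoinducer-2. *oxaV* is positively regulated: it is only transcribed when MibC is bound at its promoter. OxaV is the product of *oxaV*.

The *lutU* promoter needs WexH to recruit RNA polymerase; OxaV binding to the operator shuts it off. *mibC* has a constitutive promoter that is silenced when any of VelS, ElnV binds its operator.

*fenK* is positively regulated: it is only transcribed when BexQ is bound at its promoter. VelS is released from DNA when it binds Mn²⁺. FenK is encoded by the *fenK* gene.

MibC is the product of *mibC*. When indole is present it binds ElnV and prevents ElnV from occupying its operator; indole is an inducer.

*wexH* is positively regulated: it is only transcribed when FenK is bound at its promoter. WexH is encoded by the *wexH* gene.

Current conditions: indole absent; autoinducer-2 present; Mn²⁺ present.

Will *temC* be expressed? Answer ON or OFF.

Mn²⁺ is present, so VelS is inactive.
Indole is absent, so ElnV is active.
With repressor ElnV bound, *mibC* is not transcribed.
So MibC is not produced.
Required activator MibC is absent, so *oxaV* is not transcribed.
So OxaV is not produced.
Autoinducer-2 is present, so BexQ is active.
No repressor is bound and BexQ is active, so *fenK* is transcribed.
So FenK is produced and active.
No repressor is bound and FenK is active, so *wexH* is transcribed.
So WexH is produced and active.
No repressor is bound and WexH is active, so *lutU* is transcribed.
So LutU is produced and active.
With repressor LutU bound, *temC* is not transcribed.

OFF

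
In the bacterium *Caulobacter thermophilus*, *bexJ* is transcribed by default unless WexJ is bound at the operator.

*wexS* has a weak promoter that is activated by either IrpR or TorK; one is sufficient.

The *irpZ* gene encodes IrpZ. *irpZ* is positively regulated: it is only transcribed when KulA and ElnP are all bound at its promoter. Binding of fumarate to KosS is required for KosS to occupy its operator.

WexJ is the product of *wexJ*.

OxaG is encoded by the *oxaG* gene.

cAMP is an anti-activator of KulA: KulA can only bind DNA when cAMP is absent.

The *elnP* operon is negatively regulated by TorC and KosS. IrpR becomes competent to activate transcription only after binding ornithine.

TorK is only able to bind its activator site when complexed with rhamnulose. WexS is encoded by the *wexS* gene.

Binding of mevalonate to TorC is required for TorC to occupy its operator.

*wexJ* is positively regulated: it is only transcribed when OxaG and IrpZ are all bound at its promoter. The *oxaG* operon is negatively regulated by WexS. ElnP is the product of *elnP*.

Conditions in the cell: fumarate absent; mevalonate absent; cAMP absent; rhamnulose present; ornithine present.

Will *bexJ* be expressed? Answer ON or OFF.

Ornithine is present, so IrpR is active.
Rhamnulose is present, so TorK is active.
Activator IrpR is present, so *wexS* is transcribed.
So WexS is produced and active.
With repressor WexS bound, *oxaG* is not transcribed.
So OxaG is not produced.
cAMP is absent, so KulA is active.
Mevalonate is absent, so TorC is inactive.
Fumarate is absent, so KosS is inactive.
With no repressor bound, *elnP* is transcribed.
So ElnP is produced and active.
No repressor is bound and KulA and ElnP are active, so *irpZ* is transcribed.
So IrpZ is produced and active.
Required activator OxaG is absent, so *wexJ* is not transcribed.
So WexJ is not produced.
With no repressor bound, *bexJ* is transcribed.

ON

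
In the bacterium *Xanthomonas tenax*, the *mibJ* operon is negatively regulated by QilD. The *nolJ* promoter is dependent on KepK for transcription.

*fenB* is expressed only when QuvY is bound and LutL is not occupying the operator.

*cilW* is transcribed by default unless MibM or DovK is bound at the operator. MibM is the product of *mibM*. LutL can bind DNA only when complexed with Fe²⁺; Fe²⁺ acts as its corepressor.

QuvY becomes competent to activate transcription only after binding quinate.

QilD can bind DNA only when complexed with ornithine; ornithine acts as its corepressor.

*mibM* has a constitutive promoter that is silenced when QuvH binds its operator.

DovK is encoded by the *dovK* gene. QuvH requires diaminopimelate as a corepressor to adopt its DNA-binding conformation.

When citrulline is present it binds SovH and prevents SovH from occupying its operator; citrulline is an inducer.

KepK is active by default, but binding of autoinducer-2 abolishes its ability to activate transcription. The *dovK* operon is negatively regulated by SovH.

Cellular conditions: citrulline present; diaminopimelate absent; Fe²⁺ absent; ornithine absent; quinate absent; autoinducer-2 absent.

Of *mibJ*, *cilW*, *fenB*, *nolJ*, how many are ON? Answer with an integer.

2

Ornithine is absent, so QilD is inactive.
With no repressor bound, *mibJ* is transcribed.
→ *mibJ* is ON.
Diaminopimelate is absent, so QuvH is inactive.
With no repressor bound, *mibM* is transcribed.
So MibM is produced and active.
Citrulline is present, so SovH is inactive.
With no repressor bound, *dovK* is transcribed.
So DovK is produced and active.
With repressor MibM bound, *cilW* is not transcribed.
→ *cilW* is OFF.
Fe²⁺ is absent, so LutL is inactive.
Quinate is absent, so QuvY is inactive.
Required activator QuvY is absent, so *fenB* is not transcribed.
→ *fenB* is OFF.
Autoinducer-2 is absent, so KepK is active.
No repressor is bound and KepK is active, so *nolJ* is transcribed.
→ *nolJ* is ON.
2 of the 4 genes are transcribed.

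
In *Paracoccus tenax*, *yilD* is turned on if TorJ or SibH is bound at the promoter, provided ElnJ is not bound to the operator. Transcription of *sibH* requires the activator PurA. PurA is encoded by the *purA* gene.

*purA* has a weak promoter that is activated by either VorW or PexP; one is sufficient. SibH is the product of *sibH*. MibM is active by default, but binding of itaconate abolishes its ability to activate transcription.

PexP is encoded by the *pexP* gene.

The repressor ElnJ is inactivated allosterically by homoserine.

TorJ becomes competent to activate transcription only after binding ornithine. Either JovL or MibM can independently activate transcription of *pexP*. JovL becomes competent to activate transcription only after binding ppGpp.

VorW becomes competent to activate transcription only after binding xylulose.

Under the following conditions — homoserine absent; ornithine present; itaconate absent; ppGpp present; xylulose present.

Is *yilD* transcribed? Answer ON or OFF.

Homoserine is absent, so ElnJ is active.
Ornithine is present, so TorJ is active.
Xylulose is present, so VorW is active.
ppGpp is present, so JovL is active.
Itaconate is absent, so MibM is active.
Activator JovL is present, so *pexP* is transcribed.
So PexP is produced and active.
Activator VorW is present, so *purA* is transcribed.
So PurA is produced and active.
No repressor is bound and PurA is active, so *sibH* is transcribed.
So SibH is produced and active.
With repressor ElnJ bound, *yilD* is not transcribed.

OFF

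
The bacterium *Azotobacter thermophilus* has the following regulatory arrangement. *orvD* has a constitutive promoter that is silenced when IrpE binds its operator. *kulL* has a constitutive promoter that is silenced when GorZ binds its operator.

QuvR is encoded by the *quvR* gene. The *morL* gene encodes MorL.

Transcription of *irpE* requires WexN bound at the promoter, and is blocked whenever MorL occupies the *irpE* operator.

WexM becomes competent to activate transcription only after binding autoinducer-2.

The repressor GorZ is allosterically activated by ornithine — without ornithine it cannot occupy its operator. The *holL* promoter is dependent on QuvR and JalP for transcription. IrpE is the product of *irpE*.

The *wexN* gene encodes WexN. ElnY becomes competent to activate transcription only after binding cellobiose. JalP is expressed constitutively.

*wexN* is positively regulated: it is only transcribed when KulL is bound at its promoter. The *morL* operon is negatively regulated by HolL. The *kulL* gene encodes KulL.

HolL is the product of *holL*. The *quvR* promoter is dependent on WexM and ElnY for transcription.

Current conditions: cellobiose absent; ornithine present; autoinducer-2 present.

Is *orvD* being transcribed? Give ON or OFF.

ON

Autoinducer-2 is present, so WexM is active.
Cellobiose is absent, so ElnY is inactive.
Required activator ElnY is absent, so *quvR* is not transcribed.
So QuvR is not produced.
JalP is produced constitutively and is active.
Required activator QuvR is absent, so *holL* is not transcribed.
So HolL is not produced.
With no repressor bound, *morL* is transcribed.
So MorL is produced and active.
Ornithine is present, so GorZ is active.
With repressor GorZ bound, *kulL* is not transcribed.
So KulL is not produced.
Required activator KulL is absent, so *wexN* is not transcribed.
So WexN is not produced.
With repressor MorL bound, *irpE* is not transcribed.
So IrpE is not produced.
With no repressor bound, *orvD* is transcribed.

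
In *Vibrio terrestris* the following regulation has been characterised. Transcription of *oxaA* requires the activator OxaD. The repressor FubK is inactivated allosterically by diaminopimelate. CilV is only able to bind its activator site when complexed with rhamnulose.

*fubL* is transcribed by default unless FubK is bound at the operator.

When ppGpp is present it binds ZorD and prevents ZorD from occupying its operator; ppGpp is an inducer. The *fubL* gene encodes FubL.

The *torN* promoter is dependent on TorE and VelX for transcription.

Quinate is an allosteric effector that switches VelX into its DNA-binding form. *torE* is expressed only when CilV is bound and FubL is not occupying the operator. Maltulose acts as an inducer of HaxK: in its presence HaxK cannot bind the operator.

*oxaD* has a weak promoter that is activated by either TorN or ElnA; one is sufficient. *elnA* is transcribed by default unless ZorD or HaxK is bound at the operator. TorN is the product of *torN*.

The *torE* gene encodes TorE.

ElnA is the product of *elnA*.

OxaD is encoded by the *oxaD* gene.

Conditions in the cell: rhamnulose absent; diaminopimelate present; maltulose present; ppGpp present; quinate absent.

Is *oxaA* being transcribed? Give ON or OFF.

Diaminopimelate is present, so FubK is inactive.
With no repressor bound, *fubL* is transcribed.
So FubL is produced and active.
Rhamnulose is absent, so CilV is inactive.
With repressor FubL bound, *torE* is not transcribed.
So TorE is not produced.
Quinate is absent, so VelX is inactive.
Required activator TorE is absent, so *torN* is not transcribed.
So TorN is not produced.
ppGpp is present, so ZorD is inactive.
Maltulose is present, so HaxK is inactive.
With no repressor bound, *elnA* is transcribed.
So ElnA is produced and active.
Activator ElnA is present, so *oxaD* is transcribed.
So OxaD is produced and active.
No repressor is bound and OxaD is active, so *oxaA* is transcribed.

ON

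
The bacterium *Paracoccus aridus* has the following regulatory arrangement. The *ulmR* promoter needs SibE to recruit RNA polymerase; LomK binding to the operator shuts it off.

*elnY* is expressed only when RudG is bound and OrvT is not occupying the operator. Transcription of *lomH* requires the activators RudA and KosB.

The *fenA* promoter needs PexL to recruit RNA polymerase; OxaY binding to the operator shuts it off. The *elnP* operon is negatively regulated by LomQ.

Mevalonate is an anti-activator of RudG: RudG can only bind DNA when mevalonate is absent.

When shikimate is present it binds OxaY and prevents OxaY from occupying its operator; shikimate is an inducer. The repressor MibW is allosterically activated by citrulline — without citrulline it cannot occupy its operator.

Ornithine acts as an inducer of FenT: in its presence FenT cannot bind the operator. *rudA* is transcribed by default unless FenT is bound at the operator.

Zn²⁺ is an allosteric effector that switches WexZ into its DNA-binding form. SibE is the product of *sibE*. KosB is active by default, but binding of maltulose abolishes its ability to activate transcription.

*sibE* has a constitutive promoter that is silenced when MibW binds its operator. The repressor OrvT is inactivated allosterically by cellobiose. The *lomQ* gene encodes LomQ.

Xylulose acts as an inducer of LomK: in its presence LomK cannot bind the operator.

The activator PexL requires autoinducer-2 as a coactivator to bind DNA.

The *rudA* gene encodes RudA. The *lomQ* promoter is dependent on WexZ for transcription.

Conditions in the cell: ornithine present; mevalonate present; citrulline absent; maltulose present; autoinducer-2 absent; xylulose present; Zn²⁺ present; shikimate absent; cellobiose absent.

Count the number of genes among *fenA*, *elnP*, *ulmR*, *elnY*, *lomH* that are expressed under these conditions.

1

Autoinducer-2 is absent, so PexL is inactive.
Shikimate is absent, so OxaY is active.
With repressor OxaY bound, *fenA* is not transcribed.
→ *fenA* is OFF.
Zn²⁺ is present, so WexZ is active.
No repressor is bound and WexZ is active, so *lomQ* is transcribed.
So LomQ is produced and active.
With repressor LomQ bound, *elnP* is not transcribed.
→ *elnP* is OFF.
Xylulose is present, so LomK is inactive.
Citrulline is absent, so MibW is inactive.
With no repressor bound, *sibE* is transcribed.
So SibE is produced and active.
No repressor is bound and SibE is active, so *ulmR* is transcribed.
→ *ulmR* is ON.
Mevalonate is present, so RudG is inactive.
Cellobiose is absent, so OrvT is active.
With repressor OrvT bound, *elnY* is not transcribed.
→ *elnY* is OFF.
Ornithine is present, so FenT is inactive.
With no repressor bound, *rudA* is transcribed.
So RudA is produced and active.
Maltulose is present, so KosB is inactive.
Required activator KosB is absent, so *lomH* is not transcribed.
→ *lomH* is OFF.
1 of the 5 genes is transcribed.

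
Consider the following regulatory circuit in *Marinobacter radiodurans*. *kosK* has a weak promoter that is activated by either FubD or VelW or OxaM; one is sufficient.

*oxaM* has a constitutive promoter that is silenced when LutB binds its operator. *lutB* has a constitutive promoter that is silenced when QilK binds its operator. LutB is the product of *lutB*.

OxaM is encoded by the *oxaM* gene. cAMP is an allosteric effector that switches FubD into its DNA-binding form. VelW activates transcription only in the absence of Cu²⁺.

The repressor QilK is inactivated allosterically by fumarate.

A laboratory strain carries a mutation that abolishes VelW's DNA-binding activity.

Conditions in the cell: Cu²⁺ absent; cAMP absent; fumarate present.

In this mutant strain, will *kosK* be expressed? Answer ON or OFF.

OFF

cAMP is absent, so FubD is inactive.
VelW is non-functional in this strain, so it has no effect.
Fumarate is present, so QilK is inactive.
With no repressor bound, *lutB* is transcribed.
So LutB is produced and active.
With repressor LutB bound, *oxaM* is not transcribed.
So OxaM is not produced.
No activator is available at the *kosK* promoter, so *kosK* is not transcribed.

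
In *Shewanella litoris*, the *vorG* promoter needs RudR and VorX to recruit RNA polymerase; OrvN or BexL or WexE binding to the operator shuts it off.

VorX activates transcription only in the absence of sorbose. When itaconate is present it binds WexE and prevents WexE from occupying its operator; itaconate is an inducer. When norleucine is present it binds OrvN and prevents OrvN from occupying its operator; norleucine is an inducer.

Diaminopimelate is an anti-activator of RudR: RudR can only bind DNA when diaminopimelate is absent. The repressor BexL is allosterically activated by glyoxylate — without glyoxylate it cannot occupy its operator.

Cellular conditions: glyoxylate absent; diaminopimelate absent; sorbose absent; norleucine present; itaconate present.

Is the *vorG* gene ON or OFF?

Norleucine is present, so OrvN is inactive.
Glyoxylate is absent, so BexL is inactive.
Diaminopimelate is absent, so RudR is active.
Itaconate is present, so WexE is inactive.
Sorbose is absent, so VorX is active.
No repressor is bound and RudR and VorX are active, so *vorG* is transcribed.

ON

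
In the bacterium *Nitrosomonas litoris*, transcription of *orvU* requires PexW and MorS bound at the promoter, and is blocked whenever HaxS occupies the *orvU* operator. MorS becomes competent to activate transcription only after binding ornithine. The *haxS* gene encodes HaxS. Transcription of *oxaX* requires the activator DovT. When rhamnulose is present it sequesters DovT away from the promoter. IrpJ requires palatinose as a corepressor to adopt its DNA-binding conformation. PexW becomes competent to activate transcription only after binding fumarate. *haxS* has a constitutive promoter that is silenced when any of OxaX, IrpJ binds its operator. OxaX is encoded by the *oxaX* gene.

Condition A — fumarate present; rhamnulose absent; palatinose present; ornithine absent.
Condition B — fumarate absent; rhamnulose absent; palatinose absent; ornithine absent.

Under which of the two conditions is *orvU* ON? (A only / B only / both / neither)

Condition A:
Fumarate is present, so PexW is active.
Rhamnulose is absent, so DovT is active.
No repressor is bound and DovT is active, so *oxaX* is transcribed.
So OxaX is produced and active.
Palatinose is present, so IrpJ is active.
With repressor OxaX bound, *haxS* is not transcribed.
So HaxS is not produced.
Ornithine is absent, so MorS is inactive.
Required activator MorS is absent, so *orvU* is not transcribed.
→ *orvU* is OFF in A.
Condition B:
Fumarate is absent, so PexW is inactive.
Rhamnulose is absent, so DovT is active.
No repressor is bound and DovT is active, so *oxaX* is transcribed.
So OxaX is produced and active.
Palatinose is absent, so IrpJ is inactive.
With repressor OxaX bound, *haxS* is not transcribed.
So HaxS is not produced.
Ornithine is absent, so MorS is inactive.
Required activator PexW is absent, so *orvU* is not transcribed.
→ *orvU* is OFF in B.

neither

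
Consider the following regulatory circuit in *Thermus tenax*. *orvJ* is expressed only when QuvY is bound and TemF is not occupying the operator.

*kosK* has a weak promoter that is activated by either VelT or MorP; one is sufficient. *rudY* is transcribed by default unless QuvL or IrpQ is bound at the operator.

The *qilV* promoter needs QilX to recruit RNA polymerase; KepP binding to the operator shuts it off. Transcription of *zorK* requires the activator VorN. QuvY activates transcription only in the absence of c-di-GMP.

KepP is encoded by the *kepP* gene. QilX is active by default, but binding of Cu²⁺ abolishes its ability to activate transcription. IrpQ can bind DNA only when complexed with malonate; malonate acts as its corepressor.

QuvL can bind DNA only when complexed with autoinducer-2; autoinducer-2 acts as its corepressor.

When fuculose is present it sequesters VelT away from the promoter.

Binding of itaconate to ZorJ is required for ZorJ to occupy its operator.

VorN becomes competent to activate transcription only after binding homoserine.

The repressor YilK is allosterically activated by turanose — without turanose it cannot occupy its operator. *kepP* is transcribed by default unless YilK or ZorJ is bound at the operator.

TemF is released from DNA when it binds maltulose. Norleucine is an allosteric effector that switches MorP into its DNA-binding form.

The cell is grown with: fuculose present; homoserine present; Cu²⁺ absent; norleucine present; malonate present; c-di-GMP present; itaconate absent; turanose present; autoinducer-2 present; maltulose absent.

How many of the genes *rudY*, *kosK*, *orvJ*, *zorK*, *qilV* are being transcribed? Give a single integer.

3

Autoinducer-2 is present, so QuvL is active.
Malonate is present, so IrpQ is active.
With repressor QuvL bound, *rudY* is not transcribed.
→ *rudY* is OFF.
Fuculose is present, so VelT is inactive.
Norleucine is present, so MorP is active.
Activator MorP is present, so *kosK* is transcribed.
→ *kosK* is ON.
Maltulose is absent, so TemF is active.
c-di-GMP is present, so QuvY is inactive.
With repressor TemF bound, *orvJ* is not transcribed.
→ *orvJ* is OFF.
Homoserine is present, so VorN is active.
No repressor is bound and VorN is active, so *zorK* is transcribed.
→ *zorK* is ON.
Cu²⁺ is absent, so QilX is active.
Turanose is present, so YilK is active.
Itaconate is absent, so ZorJ is inactive.
With repressor YilK bound, *kepP* is not transcribed.
So KepP is not produced.
No repressor is bound and QilX is active, so *qilV* is transcribed.
→ *qilV* is ON.
3 of the 5 genes are transcribed.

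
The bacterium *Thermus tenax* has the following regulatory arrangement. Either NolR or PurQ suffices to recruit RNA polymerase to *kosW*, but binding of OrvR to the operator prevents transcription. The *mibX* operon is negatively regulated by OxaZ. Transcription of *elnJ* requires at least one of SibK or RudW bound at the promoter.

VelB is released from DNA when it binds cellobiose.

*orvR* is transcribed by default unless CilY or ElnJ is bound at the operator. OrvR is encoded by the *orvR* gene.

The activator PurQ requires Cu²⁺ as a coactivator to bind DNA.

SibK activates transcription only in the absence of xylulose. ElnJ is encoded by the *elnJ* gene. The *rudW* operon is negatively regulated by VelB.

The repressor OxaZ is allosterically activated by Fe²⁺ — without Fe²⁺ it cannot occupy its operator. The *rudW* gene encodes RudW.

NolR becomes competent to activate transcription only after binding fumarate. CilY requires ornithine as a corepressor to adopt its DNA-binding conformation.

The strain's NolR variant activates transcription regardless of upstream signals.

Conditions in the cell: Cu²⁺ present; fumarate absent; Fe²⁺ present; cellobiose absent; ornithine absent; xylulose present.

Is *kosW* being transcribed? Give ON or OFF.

OFF

NolR is constitutively active in this strain.
Ornithine is absent, so CilY is inactive.
Xylulose is present, so SibK is inactive.
Cellobiose is absent, so VelB is active.
With repressor VelB bound, *rudW* is not transcribed.
So RudW is not produced.
No activator is available at the *elnJ* promoter, so *elnJ* is not transcribed.
So ElnJ is not produced.
With no repressor bound, *orvR* is transcribed.
So OrvR is produced and active.
Cu²⁺ is present, so PurQ is active.
With repressor OrvR bound, *kosW* is not transcribed.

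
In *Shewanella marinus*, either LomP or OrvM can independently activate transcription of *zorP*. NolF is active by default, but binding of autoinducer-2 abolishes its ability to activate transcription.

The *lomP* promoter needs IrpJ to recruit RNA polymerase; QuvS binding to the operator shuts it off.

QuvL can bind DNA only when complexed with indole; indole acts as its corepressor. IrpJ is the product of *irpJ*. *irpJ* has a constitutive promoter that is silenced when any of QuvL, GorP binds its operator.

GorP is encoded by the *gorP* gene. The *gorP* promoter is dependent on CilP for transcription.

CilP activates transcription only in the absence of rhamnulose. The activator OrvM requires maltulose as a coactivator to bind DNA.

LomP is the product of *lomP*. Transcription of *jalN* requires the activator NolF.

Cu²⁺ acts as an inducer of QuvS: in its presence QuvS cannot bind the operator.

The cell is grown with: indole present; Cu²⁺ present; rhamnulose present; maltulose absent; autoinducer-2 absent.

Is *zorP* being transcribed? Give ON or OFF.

Cu²⁺ is present, so QuvS is inactive.
Indole is present, so QuvL is active.
Rhamnulose is present, so CilP is inactive.
Required activator CilP is absent, so *gorP* is not transcribed.
So GorP is not produced.
With repressor QuvL bound, *irpJ* is not transcribed.
So IrpJ is not produced.
Required activator IrpJ is absent, so *lomP* is not transcribed.
So LomP is not produced.
Maltulose is absent, so OrvM is inactive.
No activator is available at the *zorP* promoter, so *zorP* is not transcribed.

OFF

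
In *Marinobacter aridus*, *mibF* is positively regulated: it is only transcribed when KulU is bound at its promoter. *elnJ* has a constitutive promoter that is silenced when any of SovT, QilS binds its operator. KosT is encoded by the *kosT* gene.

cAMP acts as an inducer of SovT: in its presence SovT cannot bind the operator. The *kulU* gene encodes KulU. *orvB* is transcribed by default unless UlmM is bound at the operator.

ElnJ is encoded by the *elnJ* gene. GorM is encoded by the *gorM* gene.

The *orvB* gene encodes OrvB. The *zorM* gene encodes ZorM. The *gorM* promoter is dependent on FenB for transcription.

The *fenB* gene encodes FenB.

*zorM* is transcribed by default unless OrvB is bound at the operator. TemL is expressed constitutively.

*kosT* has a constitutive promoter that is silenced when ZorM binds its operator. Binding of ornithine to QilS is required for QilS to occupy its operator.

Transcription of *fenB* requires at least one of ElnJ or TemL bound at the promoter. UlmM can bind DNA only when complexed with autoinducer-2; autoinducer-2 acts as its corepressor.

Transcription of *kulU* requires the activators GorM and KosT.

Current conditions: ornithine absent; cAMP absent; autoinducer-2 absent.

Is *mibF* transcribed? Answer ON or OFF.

cAMP is absent, so SovT is active.
Ornithine is absent, so QilS is inactive.
With repressor SovT bound, *elnJ* is not transcribed.
So ElnJ is not produced.
TemL is produced constitutively and is active.
Activator TemL is present, so *fenB* is transcribed.
So FenB is produced and active.
No repressor is bound and FenB is active, so *gorM* is transcribed.
So GorM is produced and active.
Autoinducer-2 is absent, so UlmM is inactive.
With no repressor bound, *orvB* is transcribed.
So OrvB is produced and active.
With repressor OrvB bound, *zorM* is not transcribed.
So ZorM is not produced.
With no repressor bound, *kosT* is transcribed.
So KosT is produced and active.
No repressor is bound and GorM and KosT are active, so *kulU* is transcribed.
So KulU is produced and active.
No repressor is bound and KulU is active, so *mibF* is transcribed.

ON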